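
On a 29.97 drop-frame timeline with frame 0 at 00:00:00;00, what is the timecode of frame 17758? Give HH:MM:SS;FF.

00:09:52;16

Ten DF minutes hold 17982 frames, so frame 17758 lies in block 0 (frames 0–17981) with 17758 frames into that block.
The block's first minute is 1800 frames and the rest 1798 each; 17758 frames reaches minute 9, so 0 × 18 + 9 × 2 = 18 labels have been skipped so far.
Adding those back, label number 17758 + 18 = 17776 at 30 labels/s is 592 s + 16 f = 0 h 9 min 52 s frame 16, i.e. 00:09:52;16.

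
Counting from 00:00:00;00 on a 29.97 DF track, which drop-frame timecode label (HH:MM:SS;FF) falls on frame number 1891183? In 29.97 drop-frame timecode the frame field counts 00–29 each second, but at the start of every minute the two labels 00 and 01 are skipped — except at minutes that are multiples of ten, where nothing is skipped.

Each 10-minute DF block holds 10 × 60 × 30 − 9 × 2 = 17982 frames. 1891183 ÷ 17982 → 105 full blocks, remainder 3073.
Within the partial block the first minute is 1800 frames and each further minute 1798, so 1 further minute boundary passed. Total skipped labels = 18 × 105 + 2 × 1 = 1892.
Non-drop label index = 1891183 + 1892 = 1893075; at 30 labels/s that is 17:31:42:15, i.e. DF 17:31:42;15.

17:31:42;15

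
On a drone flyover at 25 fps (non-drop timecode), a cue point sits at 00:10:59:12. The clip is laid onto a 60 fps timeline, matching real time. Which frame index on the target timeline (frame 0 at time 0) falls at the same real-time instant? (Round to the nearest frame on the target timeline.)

Source frame index: (0×3600 + 10×60 + 59) × 25 + 12 = 16487.
Real time: 16487 / (25) = 16487/25 s.
Target frame: (16487/25) × (60) = 197844/5 ≈ 39568.800 → 39569.

frame 39569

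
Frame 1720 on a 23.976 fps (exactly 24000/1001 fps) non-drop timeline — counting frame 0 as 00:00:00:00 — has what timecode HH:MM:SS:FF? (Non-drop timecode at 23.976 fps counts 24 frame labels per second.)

00:01:11:16

1720 ÷ 24 = 71 full seconds, remainder 16 frames.
71 s = 0 h 1 min 11 s.
Timecode: 00:01:11:16.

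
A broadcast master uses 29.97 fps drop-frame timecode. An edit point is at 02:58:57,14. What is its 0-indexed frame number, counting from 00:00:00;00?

Complete 10-minute blocks: 17, each 17982 frames → 305694.
Remaining 8 whole minutes in the current block: 1800 + 7 × 1798 = 14386 frames.
Within the current minute: 57 × 30 + 14 − 2 = 1722 (labels ;00/;01 skipped at this minute). Total = 305694 + 14386 + 1722 = 321802.

321802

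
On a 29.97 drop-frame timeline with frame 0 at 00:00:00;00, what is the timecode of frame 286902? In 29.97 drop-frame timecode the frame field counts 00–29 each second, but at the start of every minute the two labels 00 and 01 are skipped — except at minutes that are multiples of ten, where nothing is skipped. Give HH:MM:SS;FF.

02:39:33;00

Ten DF minutes hold 17982 frames, so frame 286902 lies in block 15 (frames 269730–287711) with 17172 frames into that block.
The block's first minute is 1800 frames and the rest 1798 each; 17172 frames reaches minute 9, so 15 × 18 + 9 × 2 = 288 labels have been skipped so far.
Adding those back, label number 286902 + 288 = 287190 at 30 labels/s is 9573 s + 0 f = 2 h 39 min 33 s frame 0, i.e. 02:39:33;00.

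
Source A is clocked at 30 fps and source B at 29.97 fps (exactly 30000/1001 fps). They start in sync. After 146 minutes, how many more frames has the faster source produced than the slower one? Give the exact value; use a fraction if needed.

262800/1001 frames

146 min = 8760 s.
A emits 30 × 8760 = 262800 frames; B emits 30000/1001 × 8760 = 262800000/1001.
Difference = 262800/1001 frames (≈ 262.5375); B is behind A.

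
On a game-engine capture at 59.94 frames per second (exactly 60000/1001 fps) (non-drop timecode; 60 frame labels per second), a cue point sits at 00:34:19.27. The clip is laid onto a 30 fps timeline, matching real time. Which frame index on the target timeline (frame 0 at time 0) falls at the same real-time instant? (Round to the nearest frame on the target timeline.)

frame 61845

Source frame index: (0×3600 + 34×60 + 19) × 60 + 27 = 123567.
Real time: 123567 / (60000/1001) = 41230189/20000 s.
Target frame: (41230189/20000) × (30) = 123690567/2000 ≈ 61845.283 → 61845.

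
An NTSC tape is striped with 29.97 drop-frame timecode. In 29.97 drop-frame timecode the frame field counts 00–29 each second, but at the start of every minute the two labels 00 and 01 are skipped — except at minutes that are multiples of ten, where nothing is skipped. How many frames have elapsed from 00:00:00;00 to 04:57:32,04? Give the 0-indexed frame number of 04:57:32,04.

As if non-drop at 30 labels/s: (4 × 3600 + 57 × 60 + 32) × 30 + 4 = 535564.
Minute boundaries passed: 297; those not divisible by 10: 297 − 29 = 268; dropped labels = 2 × 268 = 536.
Actual frame index = 535564 − 536 = 535028.

535028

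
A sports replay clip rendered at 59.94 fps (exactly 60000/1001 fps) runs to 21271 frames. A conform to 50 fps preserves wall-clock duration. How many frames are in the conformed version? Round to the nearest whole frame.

Frames at target rate = 21271 × (50) / (60000/1001) = 21292271/1200 ≈ 17743.559.
Nearest whole frame: 17744.

17744 frames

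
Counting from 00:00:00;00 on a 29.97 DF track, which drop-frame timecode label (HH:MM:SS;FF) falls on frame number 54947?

Each 10-minute DF block holds 10 × 60 × 30 − 9 × 2 = 17982 frames. 54947 ÷ 17982 → 3 full blocks, remainder 1001.
Within the partial block the first minute is 1800 frames and each further minute 1798, so 0 further minute boundaries passed. Total skipped labels = 18 × 3 + 2 × 0 = 54.
Non-drop label index = 54947 + 54 = 55001; at 30 labels/s that is 00:30:33:11, i.e. DF 00:30:33;11.

00:30:33;11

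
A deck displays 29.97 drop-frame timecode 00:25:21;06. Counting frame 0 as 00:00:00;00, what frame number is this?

45590

Complete 10-minute blocks: 2, each 17982 frames → 35964.
Remaining 5 whole minutes in the current block: 1800 + 4 × 1798 = 8992 frames.
Within the current minute: 21 × 30 + 6 − 2 = 634 (labels ;00/;01 skipped at this minute). Total = 35964 + 8992 + 634 = 45590.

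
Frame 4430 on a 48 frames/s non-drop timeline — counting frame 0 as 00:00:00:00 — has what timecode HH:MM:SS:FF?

00:01:32:14

4430 ÷ 48 = 92 full seconds, remainder 14 frames.
92 s = 0 h 1 min 32 s.
Timecode: 00:01:32:14.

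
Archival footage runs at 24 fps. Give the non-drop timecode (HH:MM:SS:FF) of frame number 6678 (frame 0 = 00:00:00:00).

00:04:38:06

6678 ÷ 24 = 278 full seconds, remainder 6 frames.
278 s = 0 h 4 min 38 s.
Timecode: 00:04:38:06.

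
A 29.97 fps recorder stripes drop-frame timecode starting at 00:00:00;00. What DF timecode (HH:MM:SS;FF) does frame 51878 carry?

Each 10-minute DF block holds 10 × 60 × 30 − 9 × 2 = 17982 frames. 51878 ÷ 17982 → 2 full blocks, remainder 15914.
Within the partial block the first minute is 1800 frames and each further minute 1798, so 8 further minute boundaries passed. Total skipped labels = 18 × 2 + 2 × 8 = 52.
Non-drop label index = 51878 + 52 = 51930; at 30 labels/s that is 00:28:51:00, i.e. DF 00:28:51;00.

00:28:51;00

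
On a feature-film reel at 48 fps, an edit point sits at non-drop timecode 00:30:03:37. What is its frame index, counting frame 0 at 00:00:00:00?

frame 86581

Total seconds to the label: (0 × 3600 + 30 × 60 + 3) = 1803.
Frame index = 1803 × 48 + 37 = 86581.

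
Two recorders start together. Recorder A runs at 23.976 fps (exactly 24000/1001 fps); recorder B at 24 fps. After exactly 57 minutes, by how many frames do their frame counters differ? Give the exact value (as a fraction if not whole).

82080/1001 frames

57 min = 3420 s.
A emits 24000/1001 × 3420 = 82080000/1001 frames; B emits 24 × 3420 = 82080.
Difference = 82080/1001 frames (≈ 81.9980); B is ahead of A.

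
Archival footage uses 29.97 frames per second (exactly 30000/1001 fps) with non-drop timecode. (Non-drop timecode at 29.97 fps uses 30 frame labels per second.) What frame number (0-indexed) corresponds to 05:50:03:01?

Total seconds to the label: (5 × 3600 + 50 × 60 + 3) = 21003.
Frame index = 21003 × 30 + 1 = 630091.

frame 630091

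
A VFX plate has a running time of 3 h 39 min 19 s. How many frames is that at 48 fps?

3 h 39 min 19 s = 13159 s.
Frames = 13159 × 48 = 631632.

631632 frames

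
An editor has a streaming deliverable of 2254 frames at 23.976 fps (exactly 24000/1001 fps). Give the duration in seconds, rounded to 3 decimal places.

Running time = 2254 × 1001/24000 = 1128127/12000 s ≈ 94.011 s.

94.011 seconds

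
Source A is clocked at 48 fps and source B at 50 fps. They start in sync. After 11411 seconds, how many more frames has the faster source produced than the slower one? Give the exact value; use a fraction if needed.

A emits 48 × 11411 = 547728 frames; B emits 50 × 11411 = 570550.
Difference = 22822 frames; B is ahead of A.

22822 frames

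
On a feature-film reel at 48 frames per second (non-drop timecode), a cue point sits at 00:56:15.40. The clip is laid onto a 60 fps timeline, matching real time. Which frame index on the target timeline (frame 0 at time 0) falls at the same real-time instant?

Source frame index: (0×3600 + 56×60 + 15) × 48 + 40 = 162040.
Real time: 162040 / (48) = 20255/6 s.
Target frame: (20255/6) × (60) = 202550.

frame 202550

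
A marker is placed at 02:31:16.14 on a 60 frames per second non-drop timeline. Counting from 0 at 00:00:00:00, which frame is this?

Total seconds to the label: (2 × 3600 + 31 × 60 + 16) = 9076.
Frame index = 9076 × 60 + 14 = 544574.

544574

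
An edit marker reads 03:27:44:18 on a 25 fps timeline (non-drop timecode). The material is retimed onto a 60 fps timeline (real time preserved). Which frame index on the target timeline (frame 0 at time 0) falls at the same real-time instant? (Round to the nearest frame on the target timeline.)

Source frame index: (3×3600 + 27×60 + 44) × 25 + 18 = 311618.
Real time: 311618 / (25) = 311618/25 s.
Target frame: (311618/25) × (60) = 3739416/5 ≈ 747883.200 → 747883.

frame 747883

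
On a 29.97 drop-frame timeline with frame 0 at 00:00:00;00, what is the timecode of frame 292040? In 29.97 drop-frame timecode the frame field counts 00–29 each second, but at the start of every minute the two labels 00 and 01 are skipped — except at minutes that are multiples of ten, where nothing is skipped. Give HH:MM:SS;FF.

02:42:24;12

Each 10-minute DF block holds 10 × 60 × 30 − 9 × 2 = 17982 frames. 292040 ÷ 17982 → 16 full blocks, remainder 4328.
Within the partial block the first minute is 1800 frames and each further minute 1798, so 2 further minute boundaries passed. Total skipped labels = 18 × 16 + 2 × 2 = 292.
Non-drop label index = 292040 + 292 = 292332; at 30 labels/s that is 02:42:24:12, i.e. DF 02:42:24;12.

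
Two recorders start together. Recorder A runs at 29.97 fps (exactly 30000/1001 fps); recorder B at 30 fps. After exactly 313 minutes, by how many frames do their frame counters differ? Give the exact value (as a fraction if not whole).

563400/1001 frames

313 min = 18780 s.
A emits 30000/1001 × 18780 = 563400000/1001 frames; B emits 30 × 18780 = 563400.
Difference = 563400/1001 frames (≈ 562.8372); B is ahead of A.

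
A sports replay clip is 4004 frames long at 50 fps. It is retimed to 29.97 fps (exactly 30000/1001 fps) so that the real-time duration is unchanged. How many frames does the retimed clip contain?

Target frames = source frames × (target rate / source rate) = 4004 × (30000/1001)/(50) = 4004 × 600/1001 = 2400.

2400 frames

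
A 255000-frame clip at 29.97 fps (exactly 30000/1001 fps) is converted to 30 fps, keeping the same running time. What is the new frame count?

255255 frames

Target frames = source frames × (target rate / source rate) = 255000 × (30)/(30000/1001) = 255000 × 1001/1000 = 255255.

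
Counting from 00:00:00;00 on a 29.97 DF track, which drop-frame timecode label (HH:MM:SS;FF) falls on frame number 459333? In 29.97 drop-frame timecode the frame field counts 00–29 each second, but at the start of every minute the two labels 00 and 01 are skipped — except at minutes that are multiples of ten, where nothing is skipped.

04:15:26;13

Each 10-minute DF block holds 10 × 60 × 30 − 9 × 2 = 17982 frames. 459333 ÷ 17982 → 25 full blocks, remainder 9783.
Within the partial block the first minute is 1800 frames and each further minute 1798, so 5 further minute boundaries passed. Total skipped labels = 18 × 25 + 2 × 5 = 460.
Non-drop label index = 459333 + 460 = 459793; at 30 labels/s that is 04:15:26:13, i.e. DF 04:15:26;13.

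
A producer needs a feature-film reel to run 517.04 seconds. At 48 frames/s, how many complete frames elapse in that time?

24817 frames

Frames = 517.04 × 48 = 620448/25 ≈ 24817.9200.
Complete frames: 24817.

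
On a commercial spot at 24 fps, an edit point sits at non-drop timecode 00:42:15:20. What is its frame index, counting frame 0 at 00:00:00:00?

60860

Total seconds to the label: (0 × 3600 + 42 × 60 + 15) = 2535.
Frame index = 2535 × 24 + 20 = 60860.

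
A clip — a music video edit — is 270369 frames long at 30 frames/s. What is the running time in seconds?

9012.3 seconds

Running time = 270369 / (30) = 9012.3 s.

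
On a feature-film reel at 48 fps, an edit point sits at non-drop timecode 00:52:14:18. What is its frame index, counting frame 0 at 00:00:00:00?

frame 150450

Total seconds to the label: (0 × 3600 + 52 × 60 + 14) = 3134.
Frame index = 3134 × 48 + 18 = 150450.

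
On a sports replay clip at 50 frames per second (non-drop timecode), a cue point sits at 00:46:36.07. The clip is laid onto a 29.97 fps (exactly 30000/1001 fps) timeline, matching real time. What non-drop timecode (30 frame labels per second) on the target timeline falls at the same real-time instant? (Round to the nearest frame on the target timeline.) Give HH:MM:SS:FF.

00:46:33:10

Source frame index: (0×3600 + 46×60 + 36) × 50 + 7 = 139807.
Real time: 139807 / (50) = 139807/50 s.
Target frame: (139807/50) × (30000/1001) = 83884200/1001 ≈ 83800.400 → 83800.
At 30 labels/s: frame 83800 → 00:46:33:10.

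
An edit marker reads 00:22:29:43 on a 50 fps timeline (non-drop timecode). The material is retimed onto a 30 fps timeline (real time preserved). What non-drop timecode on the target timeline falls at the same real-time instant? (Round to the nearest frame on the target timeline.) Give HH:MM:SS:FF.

Source frame index: (0×3600 + 22×60 + 29) × 50 + 43 = 67493.
Real time: 67493 / (50) = 67493/50 s.
Target frame: (67493/50) × (30) = 202479/5 ≈ 40495.800 → 40496.
At 30 labels/s: frame 40496 → 00:22:29:26.

00:22:29:26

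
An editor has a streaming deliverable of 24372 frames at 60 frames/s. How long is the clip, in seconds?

406.2 seconds

Running time = 24372 / (60) = 406.2 s.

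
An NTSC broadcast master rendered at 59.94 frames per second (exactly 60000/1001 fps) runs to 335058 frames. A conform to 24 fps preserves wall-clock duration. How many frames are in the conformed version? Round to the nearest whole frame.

134157 frames

Frames at target rate = 335058 × (24) / (60000/1001) = 167696529/1250 ≈ 134157.223.
Nearest whole frame: 134157.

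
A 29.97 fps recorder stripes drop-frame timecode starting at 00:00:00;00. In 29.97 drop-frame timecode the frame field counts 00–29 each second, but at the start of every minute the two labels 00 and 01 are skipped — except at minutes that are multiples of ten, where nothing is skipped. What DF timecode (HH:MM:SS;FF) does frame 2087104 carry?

Ten DF minutes hold 17982 frames, so frame 2087104 lies in block 116 (frames 2085912–2103893) with 1192 frames into that block.
The block's first minute is 1800 frames and the rest 1798 each; 1192 frames reaches minute 0, so 116 × 18 + 0 × 2 = 2088 labels have been skipped so far.
Adding those back, label number 2087104 + 2088 = 2089192 at 30 labels/s is 69639 s + 22 f = 19 h 20 min 39 s frame 22, i.e. 19:20:39;22.

19:20:39;22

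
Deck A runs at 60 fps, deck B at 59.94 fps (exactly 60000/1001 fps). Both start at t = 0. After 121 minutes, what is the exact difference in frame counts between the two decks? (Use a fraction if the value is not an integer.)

121 min = 7260 s.
A emits 60 × 7260 = 435600 frames; B emits 60000/1001 × 7260 = 39600000/91.
Difference = 39600/91 frames (≈ 435.1648); B is behind A.

39600/91 frames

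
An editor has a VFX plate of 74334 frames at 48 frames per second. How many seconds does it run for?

Running time = 74334 / (48) = 1548.625 s.

1548.625 seconds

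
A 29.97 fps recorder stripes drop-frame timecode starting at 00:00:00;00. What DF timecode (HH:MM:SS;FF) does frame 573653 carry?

05:19:00;29

Ten DF minutes hold 17982 frames, so frame 573653 lies in block 31 (frames 557442–575423) with 16211 frames into that block.
The block's first minute is 1800 frames and the rest 1798 each; 16211 frames reaches minute 9, so 31 × 18 + 9 × 2 = 576 labels have been skipped so far.
Adding those back, label number 573653 + 576 = 574229 at 30 labels/s is 19140 s + 29 f = 5 h 19 min 0 s frame 29, i.e. 05:19:00;29.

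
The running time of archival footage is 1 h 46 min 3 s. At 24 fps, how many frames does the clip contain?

1 h 46 min 3 s = 6363 s.
Frames = 6363 × 24 = 152712.

152712 frames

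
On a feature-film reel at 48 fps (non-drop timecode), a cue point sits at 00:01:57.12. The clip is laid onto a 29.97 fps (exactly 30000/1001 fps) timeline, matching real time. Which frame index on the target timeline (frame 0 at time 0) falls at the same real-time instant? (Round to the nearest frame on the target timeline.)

frame 3514

Source frame index: (0×3600 + 1×60 + 57) × 48 + 12 = 5628.
Real time: 5628 / (48) = 469/4 s.
Target frame: (469/4) × (30000/1001) = 502500/143 ≈ 3513.986 → 3514.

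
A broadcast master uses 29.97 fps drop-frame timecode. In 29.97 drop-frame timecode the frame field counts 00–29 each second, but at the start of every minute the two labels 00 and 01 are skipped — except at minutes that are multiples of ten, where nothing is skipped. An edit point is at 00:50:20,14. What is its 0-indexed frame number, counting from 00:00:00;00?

Complete 10-minute blocks: 5, each 17982 frames → 89910.
Remaining 0 whole minutes in the current block: 0 frames.
Within the current minute: 20 × 30 + 14 = 614. Total = 89910 + 0 + 614 = 90524.

90524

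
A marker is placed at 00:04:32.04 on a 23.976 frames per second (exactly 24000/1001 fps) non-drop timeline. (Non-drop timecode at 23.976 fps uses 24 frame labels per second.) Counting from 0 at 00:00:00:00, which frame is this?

Total seconds to the label: (0 × 3600 + 4 × 60 + 32) = 272.
Frame index = 272 × 24 + 4 = 6532.

6532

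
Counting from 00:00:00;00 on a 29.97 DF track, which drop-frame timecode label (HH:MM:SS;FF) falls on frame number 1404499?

Each 10-minute DF block holds 10 × 60 × 30 − 9 × 2 = 17982 frames. 1404499 ÷ 17982 → 78 full blocks, remainder 1903.
Within the partial block the first minute is 1800 frames and each further minute 1798, so 1 further minute boundary passed. Total skipped labels = 18 × 78 + 2 × 1 = 1406.
Non-drop label index = 1404499 + 1406 = 1405905; at 30 labels/s that is 13:01:03:15, i.e. DF 13:01:03;15.

13:01:03;15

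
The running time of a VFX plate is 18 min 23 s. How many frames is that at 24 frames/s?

18 min 23 s = 1103 s.
Frames = 1103 × 24 = 26472.

26472 frames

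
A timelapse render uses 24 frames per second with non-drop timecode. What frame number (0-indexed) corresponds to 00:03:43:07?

Total seconds to the label: (0 × 3600 + 3 × 60 + 43) = 223.
Frame index = 223 × 24 + 7 = 5359.

5359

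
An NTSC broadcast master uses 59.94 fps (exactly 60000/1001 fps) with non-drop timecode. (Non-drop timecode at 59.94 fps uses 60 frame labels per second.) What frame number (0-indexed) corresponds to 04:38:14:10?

Total seconds to the label: (4 × 3600 + 38 × 60 + 14) = 16694.
Frame index = 16694 × 60 + 10 = 1001650.

frame 1001650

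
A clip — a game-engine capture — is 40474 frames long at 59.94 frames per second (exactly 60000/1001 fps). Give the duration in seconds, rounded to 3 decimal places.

Running time = 40474 × 1001/60000 = 20257237/30000 s ≈ 675.241 s.

675.241 seconds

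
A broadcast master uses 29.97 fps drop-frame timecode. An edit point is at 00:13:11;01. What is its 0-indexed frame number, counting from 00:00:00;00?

Complete 10-minute blocks: 1, each 17982 frames → 17982.
Remaining 3 whole minutes in the current block: 1800 + 2 × 1798 = 5396 frames.
Within the current minute: 11 × 30 + 1 − 2 = 329 (labels ;00/;01 skipped at this minute). Total = 17982 + 5396 + 329 = 23707.

23707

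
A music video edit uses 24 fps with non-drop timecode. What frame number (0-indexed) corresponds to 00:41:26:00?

Total seconds to the label: (0 × 3600 + 41 × 60 + 26) = 2486.
Frame index = 2486 × 24 + 0 = 59664.

59664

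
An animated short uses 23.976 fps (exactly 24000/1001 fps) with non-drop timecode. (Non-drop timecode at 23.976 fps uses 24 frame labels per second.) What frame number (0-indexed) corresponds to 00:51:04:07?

Total seconds to the label: (0 × 3600 + 51 × 60 + 4) = 3064.
Frame index = 3064 × 24 + 7 = 73543.

73543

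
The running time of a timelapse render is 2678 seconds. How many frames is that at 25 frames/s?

Frames = 2678 × 25 = 66950.

66950 frames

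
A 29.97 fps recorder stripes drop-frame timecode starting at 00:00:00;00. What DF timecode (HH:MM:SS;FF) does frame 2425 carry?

Each 10-minute DF block holds 10 × 60 × 30 − 9 × 2 = 17982 frames. 2425 ÷ 17982 → 0 full blocks, remainder 2425.
Within the partial block the first minute is 1800 frames and each further minute 1798, so 1 further minute boundary passed. Total skipped labels = 18 × 0 + 2 × 1 = 2.
Non-drop label index = 2425 + 2 = 2427; at 30 labels/s that is 00:01:20:27, i.e. DF 00:01:20;27.

00:01:20;27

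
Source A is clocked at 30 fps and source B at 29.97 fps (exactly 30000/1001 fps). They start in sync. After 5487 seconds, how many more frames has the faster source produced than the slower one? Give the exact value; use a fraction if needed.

A emits 30 × 5487 = 164610 frames; B emits 30000/1001 × 5487 = 164610000/1001.
Difference = 164610/1001 frames (≈ 164.4456); B is behind A.

164610/1001 frames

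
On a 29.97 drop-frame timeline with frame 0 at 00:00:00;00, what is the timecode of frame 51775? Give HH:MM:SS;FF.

00:28:47;17

Each 10-minute DF block holds 10 × 60 × 30 − 9 × 2 = 17982 frames. 51775 ÷ 17982 → 2 full blocks, remainder 15811.
Within the partial block the first minute is 1800 frames and each further minute 1798, so 8 further minute boundaries passed. Total skipped labels = 18 × 2 + 2 × 8 = 52.
Non-drop label index = 51775 + 52 = 51827; at 30 labels/s that is 00:28:47:17, i.e. DF 00:28:47;17.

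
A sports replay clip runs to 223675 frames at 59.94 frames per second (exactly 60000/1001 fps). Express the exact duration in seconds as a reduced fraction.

8955947/2400 seconds

Running time = 223675 ÷ (60000/1001) = 223675 × 1001/60000 = 8955947/2400 s.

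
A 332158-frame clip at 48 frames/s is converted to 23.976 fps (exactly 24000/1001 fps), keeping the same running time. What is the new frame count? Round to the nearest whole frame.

165913 frames

Frames at target rate = 332158 × (24000/1001) / (48) = 166079000/1001 ≈ 165913.087.
Nearest whole frame: 165913.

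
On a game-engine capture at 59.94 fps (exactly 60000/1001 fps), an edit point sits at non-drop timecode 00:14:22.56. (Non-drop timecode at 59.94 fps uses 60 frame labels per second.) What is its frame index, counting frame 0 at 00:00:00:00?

51776

Total seconds to the label: (0 × 3600 + 14 × 60 + 22) = 862.
Frame index = 862 × 60 + 56 = 51776.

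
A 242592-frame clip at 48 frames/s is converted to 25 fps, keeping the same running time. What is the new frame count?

Target frames = source frames × (target rate / source rate) = 242592 × (25)/(48) = 242592 × 25/48 = 126350.

126350 frames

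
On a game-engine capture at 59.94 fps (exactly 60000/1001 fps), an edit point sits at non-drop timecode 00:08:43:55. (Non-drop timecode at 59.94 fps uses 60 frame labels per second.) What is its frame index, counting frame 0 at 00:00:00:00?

Total seconds to the label: (0 × 3600 + 8 × 60 + 43) = 523.
Frame index = 523 × 60 + 55 = 31435.

31435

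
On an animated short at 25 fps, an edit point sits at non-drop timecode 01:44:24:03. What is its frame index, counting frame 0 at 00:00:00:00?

156603

Total seconds to the label: (1 × 3600 + 44 × 60 + 24) = 6264.
Frame index = 6264 × 25 + 3 = 156603.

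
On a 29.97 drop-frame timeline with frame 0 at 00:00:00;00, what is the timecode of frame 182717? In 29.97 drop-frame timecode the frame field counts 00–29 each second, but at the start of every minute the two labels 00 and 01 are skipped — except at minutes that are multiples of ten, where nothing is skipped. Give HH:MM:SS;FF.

Ten DF minutes hold 17982 frames, so frame 182717 lies in block 10 (frames 179820–197801) with 2897 frames into that block.
The block's first minute is 1800 frames and the rest 1798 each; 2897 frames reaches minute 1, so 10 × 18 + 1 × 2 = 182 labels have been skipped so far.
Adding those back, label number 182717 + 182 = 182899 at 30 labels/s is 6096 s + 19 f = 1 h 41 min 36 s frame 19, i.e. 01:41:36;19.

01:41:36;19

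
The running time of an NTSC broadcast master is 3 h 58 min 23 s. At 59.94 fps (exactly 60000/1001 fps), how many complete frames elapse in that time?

857322 frames

3 h 58 min 23 s = 14303 s.
Frames = 14303 × 60000/1001 = 858180000/1001 ≈ 857322.6773.
Complete frames: 857322.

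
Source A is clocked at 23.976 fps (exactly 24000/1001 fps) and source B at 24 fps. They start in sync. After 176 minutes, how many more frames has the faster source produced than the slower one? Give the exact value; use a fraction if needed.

23040/91 frames

176 min = 10560 s.
A emits 24000/1001 × 10560 = 23040000/91 frames; B emits 24 × 10560 = 253440.
Difference = 23040/91 frames (≈ 253.1868); B is ahead of A.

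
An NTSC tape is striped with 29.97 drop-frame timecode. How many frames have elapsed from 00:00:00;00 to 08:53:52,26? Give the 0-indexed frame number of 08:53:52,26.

960026

As if non-drop at 30 labels/s: (8 × 3600 + 53 × 60 + 52) × 30 + 26 = 960986.
Minute boundaries passed: 533; those not divisible by 10: 533 − 53 = 480; dropped labels = 2 × 480 = 960.
Actual frame index = 960986 − 960 = 960026.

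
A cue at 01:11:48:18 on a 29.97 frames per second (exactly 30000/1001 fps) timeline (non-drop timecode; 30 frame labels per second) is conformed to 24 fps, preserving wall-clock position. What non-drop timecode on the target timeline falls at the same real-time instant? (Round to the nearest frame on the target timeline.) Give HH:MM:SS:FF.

Source frame index: (1×3600 + 11×60 + 48) × 30 + 18 = 129258.
Real time: 129258 / (30000/1001) = 21564543/5000 s.
Target frame: (21564543/5000) × (24) = 64693629/625 ≈ 103509.806 → 103510.
At 24 labels/s: frame 103510 → 01:11:52:22.

01:11:52:22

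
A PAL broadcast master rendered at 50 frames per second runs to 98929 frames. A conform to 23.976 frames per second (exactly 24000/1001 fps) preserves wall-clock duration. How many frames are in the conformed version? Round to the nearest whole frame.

47438 frames

Frames at target rate = 98929 × (24000/1001) / (50) = 47485920/1001 ≈ 47438.482.
Nearest whole frame: 47438.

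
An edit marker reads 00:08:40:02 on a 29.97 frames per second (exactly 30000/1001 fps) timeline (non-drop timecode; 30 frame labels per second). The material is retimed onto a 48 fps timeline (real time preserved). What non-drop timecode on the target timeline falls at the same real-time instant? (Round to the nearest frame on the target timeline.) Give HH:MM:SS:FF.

00:08:40:28

Source frame index: (0×3600 + 8×60 + 40) × 30 + 2 = 15602.
Real time: 15602 / (30000/1001) = 7808801/15000 s.
Target frame: (7808801/15000) × (48) = 15617602/625 ≈ 24988.163 → 24988.
At 48 labels/s: frame 24988 → 00:08:40:28.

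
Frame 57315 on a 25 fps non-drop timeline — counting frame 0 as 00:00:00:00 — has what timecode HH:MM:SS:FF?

57315 ÷ 25 = 2292 full seconds, remainder 15 frames.
2292 s = 0 h 38 min 12 s.
Timecode: 00:38:12:15.

00:38:12:15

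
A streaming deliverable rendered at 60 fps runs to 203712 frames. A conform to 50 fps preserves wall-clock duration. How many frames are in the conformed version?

169760 frames

Target frames = source frames × (target rate / source rate) = 203712 × (50)/(60) = 203712 × 5/6 = 169760.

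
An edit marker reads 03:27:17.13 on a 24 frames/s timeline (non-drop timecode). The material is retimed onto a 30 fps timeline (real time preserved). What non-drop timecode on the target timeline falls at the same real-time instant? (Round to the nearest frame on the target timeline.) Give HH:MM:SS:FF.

Source frame index: (3×3600 + 27×60 + 17) × 24 + 13 = 298501.
Real time: 298501 / (24) = 298501/24 s.
Target frame: (298501/24) × (30) = 1492505/4 ≈ 373126.250 → 373126.
At 30 labels/s: frame 373126 → 03:27:17:16.

03:27:17:16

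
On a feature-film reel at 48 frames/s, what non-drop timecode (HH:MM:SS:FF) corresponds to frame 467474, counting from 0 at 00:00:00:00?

467474 ÷ 48 = 9739 full seconds, remainder 2 frames.
9739 s = 2 h 42 min 19 s.
Timecode: 02:42:19:02.

02:42:19:02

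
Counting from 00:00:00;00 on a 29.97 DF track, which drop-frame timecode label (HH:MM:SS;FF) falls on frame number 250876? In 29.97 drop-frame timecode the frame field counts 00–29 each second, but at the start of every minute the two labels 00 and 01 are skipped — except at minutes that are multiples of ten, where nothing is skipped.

Ten DF minutes hold 17982 frames, so frame 250876 lies in block 13 (frames 233766–251747) with 17110 frames into that block.
The block's first minute is 1800 frames and the rest 1798 each; 17110 frames reaches minute 9, so 13 × 18 + 9 × 2 = 252 labels have been skipped so far.
Adding those back, label number 250876 + 252 = 251128 at 30 labels/s is 8370 s + 28 f = 2 h 19 min 30 s frame 28, i.e. 02:19:30;28.

02:19:30;28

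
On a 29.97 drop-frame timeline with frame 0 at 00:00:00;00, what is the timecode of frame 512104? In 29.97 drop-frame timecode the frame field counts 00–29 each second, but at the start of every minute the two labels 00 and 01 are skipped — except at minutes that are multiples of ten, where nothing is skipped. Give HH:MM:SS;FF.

Each 10-minute DF block holds 10 × 60 × 30 − 9 × 2 = 17982 frames. 512104 ÷ 17982 → 28 full blocks, remainder 8608.
Within the partial block the first minute is 1800 frames and each further minute 1798, so 4 further minute boundaries passed. Total skipped labels = 18 × 28 + 2 × 4 = 512.
Non-drop label index = 512104 + 512 = 512616; at 30 labels/s that is 04:44:47:06, i.e. DF 04:44:47;06.

04:44:47;06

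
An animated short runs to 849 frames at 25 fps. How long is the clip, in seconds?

33.96 seconds

Running time = 849 / (25) = 33.96 s.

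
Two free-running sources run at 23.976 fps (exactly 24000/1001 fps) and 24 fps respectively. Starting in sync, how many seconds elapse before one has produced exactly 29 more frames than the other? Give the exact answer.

The gap grows by |24 − 24000/1001| = 24/1001 frames per second.
Time for a 29-frame gap: 29 ÷ (24/1001) = 29029/24 s.

29029/24 seconds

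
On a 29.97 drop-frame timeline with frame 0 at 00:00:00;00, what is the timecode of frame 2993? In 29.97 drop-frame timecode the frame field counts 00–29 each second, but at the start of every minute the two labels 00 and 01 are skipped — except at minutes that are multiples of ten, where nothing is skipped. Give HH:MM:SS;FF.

00:01:39;25

Each 10-minute DF block holds 10 × 60 × 30 − 9 × 2 = 17982 frames. 2993 ÷ 17982 → 0 full blocks, remainder 2993.
Within the partial block the first minute is 1800 frames and each further minute 1798, so 1 further minute boundary passed. Total skipped labels = 18 × 0 + 2 × 1 = 2.
Non-drop label index = 2993 + 2 = 2995; at 30 labels/s that is 00:01:39:25, i.e. DF 00:01:39;25.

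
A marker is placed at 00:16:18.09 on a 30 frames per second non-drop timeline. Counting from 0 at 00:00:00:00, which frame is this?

frame 29349

Total seconds to the label: (0 × 3600 + 16 × 60 + 18) = 978.
Frame index = 978 × 30 + 9 = 29349.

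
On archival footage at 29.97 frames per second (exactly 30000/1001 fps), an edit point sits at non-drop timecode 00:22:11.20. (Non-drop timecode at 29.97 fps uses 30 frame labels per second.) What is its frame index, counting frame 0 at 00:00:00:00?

Total seconds to the label: (0 × 3600 + 22 × 60 + 11) = 1331.
Frame index = 1331 × 30 + 20 = 39950.

39950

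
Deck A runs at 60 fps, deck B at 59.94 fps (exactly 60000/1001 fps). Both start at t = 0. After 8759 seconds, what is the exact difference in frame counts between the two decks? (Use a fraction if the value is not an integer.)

A emits 60 × 8759 = 525540 frames; B emits 60000/1001 × 8759 = 525540000/1001.
Difference = 525540/1001 frames (≈ 525.0150); B is behind A.

525540/1001 frames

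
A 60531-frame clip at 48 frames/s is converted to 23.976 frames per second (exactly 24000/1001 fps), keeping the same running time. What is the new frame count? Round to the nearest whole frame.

Frames at target rate = 60531 × (24000/1001) / (48) = 30265500/1001 ≈ 30235.265.
Nearest whole frame: 30235.

30235 frames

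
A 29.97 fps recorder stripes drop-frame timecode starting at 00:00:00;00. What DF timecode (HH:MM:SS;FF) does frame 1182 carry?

00:00:39;12

Each 10-minute DF block holds 10 × 60 × 30 − 9 × 2 = 17982 frames. 1182 ÷ 17982 → 0 full blocks, remainder 1182.
Within the partial block the first minute is 1800 frames and each further minute 1798, so 0 further minute boundaries passed. Total skipped labels = 18 × 0 + 2 × 0 = 0.
Non-drop label index = 1182 + 0 = 1182; at 30 labels/s that is 00:00:39:12, i.e. DF 00:00:39;12.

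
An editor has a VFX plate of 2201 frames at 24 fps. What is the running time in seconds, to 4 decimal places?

91.7083 seconds

Running time = 2201 × 1/24 = 2201/24 s ≈ 91.7083 s.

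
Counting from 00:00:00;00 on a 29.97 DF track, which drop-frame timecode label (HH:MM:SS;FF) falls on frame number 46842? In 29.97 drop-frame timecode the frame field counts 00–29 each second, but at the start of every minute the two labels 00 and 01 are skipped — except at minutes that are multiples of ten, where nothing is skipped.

00:26:03;00

Each 10-minute DF block holds 10 × 60 × 30 − 9 × 2 = 17982 frames. 46842 ÷ 17982 → 2 full blocks, remainder 10878.
Within the partial block the first minute is 1800 frames and each further minute 1798, so 6 further minute boundaries passed. Total skipped labels = 18 × 2 + 2 × 6 = 48.
Non-drop label index = 46842 + 48 = 46890; at 30 labels/s that is 00:26:03:00, i.e. DF 00:26:03;00.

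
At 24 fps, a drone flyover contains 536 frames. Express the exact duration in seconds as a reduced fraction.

Running time = 536 ÷ (24) = 536 × 1/24 = 67/3 s.

67/3 seconds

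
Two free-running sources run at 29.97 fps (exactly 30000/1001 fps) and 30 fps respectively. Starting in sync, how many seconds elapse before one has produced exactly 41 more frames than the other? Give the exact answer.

The gap grows by |30 − 30000/1001| = 30/1001 frames per second.
Time for a 41-frame gap: 41 ÷ (30/1001) = 41041/30 s.

41041/30 seconds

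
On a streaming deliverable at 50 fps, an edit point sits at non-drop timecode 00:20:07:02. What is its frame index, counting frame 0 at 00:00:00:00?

60352

Total seconds to the label: (0 × 3600 + 20 × 60 + 7) = 1207.
Frame index = 1207 × 50 + 2 = 60352.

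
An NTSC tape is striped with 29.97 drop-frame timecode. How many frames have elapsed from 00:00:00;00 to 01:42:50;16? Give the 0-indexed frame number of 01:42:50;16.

As if non-drop at 30 labels/s: (1 × 3600 + 42 × 60 + 50) × 30 + 16 = 185116.
Minute boundaries passed: 102; those not divisible by 10: 102 − 10 = 92; dropped labels = 2 × 92 = 184.
Actual frame index = 185116 − 184 = 184932.

184932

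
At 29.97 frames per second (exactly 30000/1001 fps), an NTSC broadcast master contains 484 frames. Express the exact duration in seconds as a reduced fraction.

Running time = 484 ÷ (30000/1001) = 484 × 1001/30000 = 121121/7500 s.

121121/7500 seconds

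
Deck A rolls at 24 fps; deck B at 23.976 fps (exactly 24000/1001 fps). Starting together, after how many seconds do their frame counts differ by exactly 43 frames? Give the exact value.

43043/24 seconds

The gap grows by |24000/1001 − 24| = 24/1001 frames per second.
Time for a 43-frame gap: 43 ÷ (24/1001) = 43043/24 s.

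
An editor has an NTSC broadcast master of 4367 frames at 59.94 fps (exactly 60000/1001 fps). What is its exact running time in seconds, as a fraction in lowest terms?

4371367/60000 seconds

Running time = 4367 ÷ (60000/1001) = 4367 × 1001/60000 = 4371367/60000 s.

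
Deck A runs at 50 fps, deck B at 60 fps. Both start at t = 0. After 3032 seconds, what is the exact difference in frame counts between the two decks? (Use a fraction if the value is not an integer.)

30320 frames

A emits 50 × 3032 = 151600 frames; B emits 60 × 3032 = 181920.
Difference = 30320 frames; B is ahead of A.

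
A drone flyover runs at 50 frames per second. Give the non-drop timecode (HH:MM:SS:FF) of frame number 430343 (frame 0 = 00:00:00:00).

430343 ÷ 50 = 8606 full seconds, remainder 43 frames.
8606 s = 2 h 23 min 26 s.
Timecode: 02:23:26:43.

02:23:26:43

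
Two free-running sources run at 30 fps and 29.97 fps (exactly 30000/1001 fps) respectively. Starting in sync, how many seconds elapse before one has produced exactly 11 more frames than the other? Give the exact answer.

The gap grows by |30000/1001 − 30| = 30/1001 frames per second.
Time for a 11-frame gap: 11 ÷ (30/1001) = 11011/30 s.

11011/30 seconds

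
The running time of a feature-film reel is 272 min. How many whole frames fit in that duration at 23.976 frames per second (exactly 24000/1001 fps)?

272 min = 16320 s.
Frames = 16320 × 24000/1001 = 391680000/1001 ≈ 391288.7113.
Complete frames: 391288.

391288 frames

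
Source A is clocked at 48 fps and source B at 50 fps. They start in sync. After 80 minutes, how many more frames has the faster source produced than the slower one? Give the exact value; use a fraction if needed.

9600 frames

80 min = 4800 s.
A emits 48 × 4800 = 230400 frames; B emits 50 × 4800 = 240000.
Difference = 9600 frames; B is ahead of A.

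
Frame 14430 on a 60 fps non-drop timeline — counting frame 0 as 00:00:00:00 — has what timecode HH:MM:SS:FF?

14430 ÷ 60 = 240 full seconds, remainder 30 frames.
240 s = 0 h 4 min 0 s.
Timecode: 00:04:00:30.

00:04:00:30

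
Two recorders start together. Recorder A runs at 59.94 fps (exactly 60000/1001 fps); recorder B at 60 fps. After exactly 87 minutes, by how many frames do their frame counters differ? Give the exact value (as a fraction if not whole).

313200/1001 frames

87 min = 5220 s.
A emits 60000/1001 × 5220 = 313200000/1001 frames; B emits 60 × 5220 = 313200.
Difference = 313200/1001 frames (≈ 312.8871); B is ahead of A.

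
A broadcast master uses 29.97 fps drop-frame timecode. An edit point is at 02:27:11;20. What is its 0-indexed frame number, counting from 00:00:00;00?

264684

Complete 10-minute blocks: 14, each 17982 frames → 251748.
Remaining 7 whole minutes in the current block: 1800 + 6 × 1798 = 12588 frames.
Within the current minute: 11 × 30 + 20 − 2 = 348 (labels ;00/;01 skipped at this minute). Total = 251748 + 12588 + 348 = 264684.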